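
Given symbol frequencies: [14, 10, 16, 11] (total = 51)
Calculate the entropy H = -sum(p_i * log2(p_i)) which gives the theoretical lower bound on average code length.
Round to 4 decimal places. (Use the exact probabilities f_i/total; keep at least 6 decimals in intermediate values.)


Per-symbol terms -p_i * log2(p_i) with p_i = f_i/51:
  p = 14/51 = 0.274510: log2(p) = -1.865070, -p*log2(p) = 0.511980
  p = 10/51 = 0.196078: log2(p) = -2.350497, -p*log2(p) = 0.460882
  p = 16/51 = 0.313725: log2(p) = -1.672425, -p*log2(p) = 0.524682
  p = 11/51 = 0.215686: log2(p) = -2.212994, -p*log2(p) = 0.477312
H = 0.511980 + 0.460882 + 0.524682 + 0.477312 = 1.974856

H = 1.9749 bits/symbol


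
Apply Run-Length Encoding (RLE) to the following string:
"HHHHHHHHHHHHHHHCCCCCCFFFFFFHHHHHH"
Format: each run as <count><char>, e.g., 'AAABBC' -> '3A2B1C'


Scanning runs left to right:
  i=0: run of 'H' x 15 -> '15H'
  i=15: run of 'C' x 6 -> '6C'
  i=21: run of 'F' x 6 -> '6F'
  i=27: run of 'H' x 6 -> '6H'

RLE = 15H6C6F6H


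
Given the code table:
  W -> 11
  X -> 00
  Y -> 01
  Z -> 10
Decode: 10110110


Decoding:
10 -> Z
11 -> W
01 -> Y
10 -> Z


Result: ZWYZ


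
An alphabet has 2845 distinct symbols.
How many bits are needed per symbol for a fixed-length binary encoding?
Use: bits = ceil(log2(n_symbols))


log2(2845) = 11.4742
Bracket: 2^11 = 2048 < 2845 <= 2^12 = 4096
So ceil(log2(2845)) = 12

bits = ceil(log2(2845)) = ceil(11.4742) = 12 bits


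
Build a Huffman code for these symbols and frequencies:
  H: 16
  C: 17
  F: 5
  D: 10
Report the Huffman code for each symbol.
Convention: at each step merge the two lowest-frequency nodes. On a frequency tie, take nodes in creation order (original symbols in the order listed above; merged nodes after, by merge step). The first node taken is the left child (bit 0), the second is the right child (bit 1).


Huffman tree construction:
Step 1: Merge F(5) + D(10) = 15
Step 2: Merge (F+D)(15) + H(16) = 31
Step 3: Merge C(17) + ((F+D)+H)(31) = 48
Read each symbol's code off the tree from the root (left child = 0, right child = 1).

Codes:
  H: 11 (length 2)
  C: 0 (length 1)
  F: 100 (length 3)
  D: 101 (length 3)
Average code length: 94/48 = 1.9583 bits/symbol


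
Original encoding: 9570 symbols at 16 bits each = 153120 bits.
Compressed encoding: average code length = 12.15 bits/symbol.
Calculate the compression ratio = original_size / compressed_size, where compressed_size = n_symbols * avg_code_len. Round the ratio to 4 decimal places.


original_size = n_symbols * orig_bits = 9570 * 16 = 153120 bits
compressed_size = n_symbols * avg_code_len = 9570 * 12.15 = 116275.5 bits
ratio = original_size / compressed_size = 153120 / 116275.5 = 1.3169

Compression ratio = 1.3169


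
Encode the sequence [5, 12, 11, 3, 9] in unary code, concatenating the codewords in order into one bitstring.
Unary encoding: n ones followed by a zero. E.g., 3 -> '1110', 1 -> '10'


Encode each number as n ones followed by a terminating 0:
  5 -> 111110 (6 bits)
  12 -> 1111111111110 (13 bits)
  11 -> 111111111110 (12 bits)
  3 -> 1110 (4 bits)
  9 -> 1111111110 (10 bits)
Total length = 6 + 13 + 12 + 4 + 10 = 45 bits.

Unary([5, 12, 11, 3, 9]) = 111110111111111111011111111111011101111111110 (45 bits)


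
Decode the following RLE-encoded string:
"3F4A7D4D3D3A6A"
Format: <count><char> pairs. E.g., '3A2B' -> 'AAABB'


Expanding each <count><char> pair:
  3F -> 'FFF'
  4A -> 'AAAA'
  7D -> 'DDDDDDD'
  4D -> 'DDDD'
  3D -> 'DDD'
  3A -> 'AAA'
  6A -> 'AAAAAA'

Decoded = FFFAAAADDDDDDDDDDDDDDAAAAAAAAA


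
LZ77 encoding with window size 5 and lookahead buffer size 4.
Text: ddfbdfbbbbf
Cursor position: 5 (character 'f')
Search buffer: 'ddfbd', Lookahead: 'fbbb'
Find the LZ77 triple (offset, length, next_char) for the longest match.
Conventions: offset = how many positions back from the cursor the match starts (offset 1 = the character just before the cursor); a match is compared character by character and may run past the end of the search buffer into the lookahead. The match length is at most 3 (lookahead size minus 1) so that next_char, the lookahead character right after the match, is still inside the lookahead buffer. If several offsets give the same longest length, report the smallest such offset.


Try each offset into the search buffer:
  offset=1 (pos 4, char 'd'): match length 0
  offset=2 (pos 3, char 'b'): match length 0
  offset=3 (pos 2, char 'f'): match length 2
  offset=4 (pos 1, char 'd'): match length 0
  offset=5 (pos 0, char 'd'): match length 0
Longest match has length 2 at offset 3.
next_char = character at position 5 + 2 = 7 -> 'b'

Best match: offset=3, length=2 (matching 'fb' starting at position 2)
LZ77 triple: (3, 2, 'b')


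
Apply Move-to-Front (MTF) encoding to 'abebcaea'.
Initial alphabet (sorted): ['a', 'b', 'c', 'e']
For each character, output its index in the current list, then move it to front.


MTF encoding:
'a': index 0 in ['a', 'b', 'c', 'e'] -> ['a', 'b', 'c', 'e']
'b': index 1 in ['a', 'b', 'c', 'e'] -> ['b', 'a', 'c', 'e']
'e': index 3 in ['b', 'a', 'c', 'e'] -> ['e', 'b', 'a', 'c']
'b': index 1 in ['e', 'b', 'a', 'c'] -> ['b', 'e', 'a', 'c']
'c': index 3 in ['b', 'e', 'a', 'c'] -> ['c', 'b', 'e', 'a']
'a': index 3 in ['c', 'b', 'e', 'a'] -> ['a', 'c', 'b', 'e']
'e': index 3 in ['a', 'c', 'b', 'e'] -> ['e', 'a', 'c', 'b']
'a': index 1 in ['e', 'a', 'c', 'b'] -> ['a', 'e', 'c', 'b']


Output: [0, 1, 3, 1, 3, 3, 3, 1]


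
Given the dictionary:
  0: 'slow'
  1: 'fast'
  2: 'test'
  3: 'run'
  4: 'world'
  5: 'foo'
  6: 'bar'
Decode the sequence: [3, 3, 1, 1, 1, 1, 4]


Look up each index in the dictionary:
  3 -> 'run'
  3 -> 'run'
  1 -> 'fast'
  1 -> 'fast'
  1 -> 'fast'
  1 -> 'fast'
  4 -> 'world'

Decoded: "run run fast fast fast fast world"


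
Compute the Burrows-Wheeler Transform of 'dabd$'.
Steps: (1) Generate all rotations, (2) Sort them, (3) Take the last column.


Rotations (sorted):
  0: $dabd -> last char: d
  1: abd$d -> last char: d
  2: bd$da -> last char: a
  3: d$dab -> last char: b
  4: dabd$ -> last char: $


BWT = ddab$


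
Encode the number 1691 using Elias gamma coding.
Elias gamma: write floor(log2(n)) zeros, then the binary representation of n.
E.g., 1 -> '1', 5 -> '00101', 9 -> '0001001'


num_bits = floor(log2(1691)) + 1 = 11
leading_zeros = num_bits - 1 = 10
binary(1691) = 11010011011

Elias gamma(1691) = '0000000000' + '11010011011' = 000000000011010011011 (21 bits)


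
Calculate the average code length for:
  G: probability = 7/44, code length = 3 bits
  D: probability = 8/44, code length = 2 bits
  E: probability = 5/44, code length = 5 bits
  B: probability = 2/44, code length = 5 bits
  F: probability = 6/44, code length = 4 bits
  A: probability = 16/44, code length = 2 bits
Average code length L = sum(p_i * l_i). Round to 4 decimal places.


Weighted contributions p_i * l_i:
  G: (7/44) * 3 = 21/44
  D: (8/44) * 2 = 16/44
  E: (5/44) * 5 = 25/44
  B: (2/44) * 5 = 10/44
  F: (6/44) * 4 = 24/44
  A: (16/44) * 2 = 32/44
Sum = (21 + 16 + 25 + 10 + 24 + 32)/44 = 128/44

L = 128/44 = 2.9091 bits/symbol


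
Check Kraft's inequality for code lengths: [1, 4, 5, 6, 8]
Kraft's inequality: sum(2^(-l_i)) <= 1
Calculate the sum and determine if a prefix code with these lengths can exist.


Sum = 2^(-1) + 2^(-4) + 2^(-5) + 2^(-6) + 2^(-8)
    = 0.5 + 0.0625 + 0.03125 + 0.015625 + 0.00390625
    = 157/256 = 0.61328125
Since 0.61328125 <= 1, Kraft's inequality IS satisfied.
A prefix code with these lengths CAN exist.

Kraft sum = 0.61328125. Satisfied.


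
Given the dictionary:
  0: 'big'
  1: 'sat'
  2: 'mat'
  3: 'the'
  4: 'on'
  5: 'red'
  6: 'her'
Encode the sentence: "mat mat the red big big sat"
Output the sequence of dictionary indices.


Look up each word in the dictionary:
  'mat' -> 2
  'mat' -> 2
  'the' -> 3
  'red' -> 5
  'big' -> 0
  'big' -> 0
  'sat' -> 1

Encoded: [2, 2, 3, 5, 0, 0, 1]


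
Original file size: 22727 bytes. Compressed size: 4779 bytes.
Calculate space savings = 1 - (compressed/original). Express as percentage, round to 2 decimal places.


ratio = compressed/original = 4779/22727 = 0.210279
savings = 1 - ratio = 1 - 0.210279 = 0.789721
as a percentage: 0.789721 * 100 = 78.97%

Space savings = 1 - 4779/22727 = 78.97%


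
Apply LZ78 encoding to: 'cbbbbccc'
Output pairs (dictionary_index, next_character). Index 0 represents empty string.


LZ78 encoding steps:
Dictionary: {0: ''}
Step 1: w='' (idx 0), next='c' -> output (0, 'c'), add 'c' as idx 1
Step 2: w='' (idx 0), next='b' -> output (0, 'b'), add 'b' as idx 2
Step 3: w='b' (idx 2), next='b' -> output (2, 'b'), add 'bb' as idx 3
Step 4: w='b' (idx 2), next='c' -> output (2, 'c'), add 'bc' as idx 4
Step 5: w='c' (idx 1), next='c' -> output (1, 'c'), add 'cc' as idx 5


Encoded: [(0, 'c'), (0, 'b'), (2, 'b'), (2, 'c'), (1, 'c')]


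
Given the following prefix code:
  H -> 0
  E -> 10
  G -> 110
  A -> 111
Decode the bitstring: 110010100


Decoding step by step:
Bits 110 -> G
Bits 0 -> H
Bits 10 -> E
Bits 10 -> E
Bits 0 -> H


Decoded message: GHEEH


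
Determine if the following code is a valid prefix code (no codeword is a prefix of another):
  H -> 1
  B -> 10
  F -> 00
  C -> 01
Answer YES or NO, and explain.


Checking each pair (does one codeword prefix another?):
  H='1' vs B='10': prefix -- VIOLATION

NO -- this is NOT a valid prefix code. H (1) is a prefix of B (10).


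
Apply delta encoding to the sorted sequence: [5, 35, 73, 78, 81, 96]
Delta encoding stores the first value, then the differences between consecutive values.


First value: 5
Deltas:
  35 - 5 = 30
  73 - 35 = 38
  78 - 73 = 5
  81 - 78 = 3
  96 - 81 = 15


Delta encoded: [5, 30, 38, 5, 3, 15]


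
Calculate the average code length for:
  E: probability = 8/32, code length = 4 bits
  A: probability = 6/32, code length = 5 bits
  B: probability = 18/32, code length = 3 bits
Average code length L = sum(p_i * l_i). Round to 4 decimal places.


Weighted contributions p_i * l_i:
  E: (8/32) * 4 = 32/32
  A: (6/32) * 5 = 30/32
  B: (18/32) * 3 = 54/32
Sum = (32 + 30 + 54)/32 = 116/32

L = 116/32 = 3.6250 bits/symbol


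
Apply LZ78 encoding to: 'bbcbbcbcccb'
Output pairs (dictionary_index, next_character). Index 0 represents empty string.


LZ78 encoding steps:
Dictionary: {0: ''}
Step 1: w='' (idx 0), next='b' -> output (0, 'b'), add 'b' as idx 1
Step 2: w='b' (idx 1), next='c' -> output (1, 'c'), add 'bc' as idx 2
Step 3: w='b' (idx 1), next='b' -> output (1, 'b'), add 'bb' as idx 3
Step 4: w='' (idx 0), next='c' -> output (0, 'c'), add 'c' as idx 4
Step 5: w='bc' (idx 2), next='c' -> output (2, 'c'), add 'bcc' as idx 5
Step 6: w='c' (idx 4), next='b' -> output (4, 'b'), add 'cb' as idx 6


Encoded: [(0, 'b'), (1, 'c'), (1, 'b'), (0, 'c'), (2, 'c'), (4, 'b')]


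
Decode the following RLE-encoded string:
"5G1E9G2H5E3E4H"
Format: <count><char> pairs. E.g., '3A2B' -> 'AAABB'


Expanding each <count><char> pair:
  5G -> 'GGGGG'
  1E -> 'E'
  9G -> 'GGGGGGGGG'
  2H -> 'HH'
  5E -> 'EEEEE'
  3E -> 'EEE'
  4H -> 'HHHH'

Decoded = GGGGGEGGGGGGGGGHHEEEEEEEEHHHH


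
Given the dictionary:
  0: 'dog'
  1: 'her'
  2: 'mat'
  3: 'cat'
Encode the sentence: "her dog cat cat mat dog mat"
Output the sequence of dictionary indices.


Look up each word in the dictionary:
  'her' -> 1
  'dog' -> 0
  'cat' -> 3
  'cat' -> 3
  'mat' -> 2
  'dog' -> 0
  'mat' -> 2

Encoded: [1, 0, 3, 3, 2, 0, 2]


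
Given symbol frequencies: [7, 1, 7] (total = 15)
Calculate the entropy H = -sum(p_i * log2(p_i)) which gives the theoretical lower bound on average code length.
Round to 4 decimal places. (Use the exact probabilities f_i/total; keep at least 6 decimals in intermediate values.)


Per-symbol terms -p_i * log2(p_i) with p_i = f_i/15:
  p = 7/15 = 0.466667: log2(p) = -1.099536, -p*log2(p) = 0.513117
  p = 1/15 = 0.066667: log2(p) = -3.906891, -p*log2(p) = 0.260459
  p = 7/15 = 0.466667: log2(p) = -1.099536, -p*log2(p) = 0.513117
H = 0.513117 + 0.260459 + 0.513117 = 1.286693

H = 1.2867 bits/symbol


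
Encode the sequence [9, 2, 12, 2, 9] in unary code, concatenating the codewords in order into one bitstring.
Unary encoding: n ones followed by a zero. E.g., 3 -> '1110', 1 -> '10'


Encode each number as n ones followed by a terminating 0:
  9 -> 1111111110 (10 bits)
  2 -> 110 (3 bits)
  12 -> 1111111111110 (13 bits)
  2 -> 110 (3 bits)
  9 -> 1111111110 (10 bits)
Total length = 10 + 3 + 13 + 3 + 10 = 39 bits.

Unary([9, 2, 12, 2, 9]) = 111111111011011111111111101101111111110 (39 bits)


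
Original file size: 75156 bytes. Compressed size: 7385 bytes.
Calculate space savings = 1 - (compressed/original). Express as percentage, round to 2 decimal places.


ratio = compressed/original = 7385/75156 = 0.098262
savings = 1 - ratio = 1 - 0.098262 = 0.901738
as a percentage: 0.901738 * 100 = 90.17%

Space savings = 1 - 7385/75156 = 90.17%


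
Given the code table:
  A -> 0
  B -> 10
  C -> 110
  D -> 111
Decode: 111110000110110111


Decoding:
111 -> D
110 -> C
0 -> A
0 -> A
0 -> A
110 -> C
110 -> C
111 -> D


Result: DCAAACCD


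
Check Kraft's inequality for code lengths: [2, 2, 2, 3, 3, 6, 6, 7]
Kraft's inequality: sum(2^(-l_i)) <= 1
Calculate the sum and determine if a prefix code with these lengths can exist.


Sum = 2^(-2) + 2^(-2) + 2^(-2) + 2^(-3) + 2^(-3) + 2^(-6) + 2^(-6) + 2^(-7)
    = 0.25 + 0.25 + 0.25 + 0.125 + 0.125 + 0.015625 + 0.015625 + 0.0078125
    = 133/128 = 1.0390625
Since 1.0390625 > 1, Kraft's inequality is NOT satisfied.
A prefix code with these lengths CANNOT exist.

Kraft sum = 1.0390625. Not satisfied.


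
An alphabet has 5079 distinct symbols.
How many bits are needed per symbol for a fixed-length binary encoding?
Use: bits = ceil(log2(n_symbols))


log2(5079) = 12.3103
Bracket: 2^12 = 4096 < 5079 <= 2^13 = 8192
So ceil(log2(5079)) = 13

bits = ceil(log2(5079)) = ceil(12.3103) = 13 bits


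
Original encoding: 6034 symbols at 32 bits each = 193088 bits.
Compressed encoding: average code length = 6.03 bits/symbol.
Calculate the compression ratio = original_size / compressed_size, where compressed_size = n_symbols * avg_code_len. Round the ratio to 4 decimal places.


original_size = n_symbols * orig_bits = 6034 * 32 = 193088 bits
compressed_size = n_symbols * avg_code_len = 6034 * 6.03 = 36385.02 bits
ratio = original_size / compressed_size = 193088 / 36385.02 = 5.3068

Compression ratio = 5.3068


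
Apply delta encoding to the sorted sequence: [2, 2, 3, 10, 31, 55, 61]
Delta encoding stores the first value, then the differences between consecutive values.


First value: 2
Deltas:
  2 - 2 = 0
  3 - 2 = 1
  10 - 3 = 7
  31 - 10 = 21
  55 - 31 = 24
  61 - 55 = 6


Delta encoded: [2, 0, 1, 7, 21, 24, 6]


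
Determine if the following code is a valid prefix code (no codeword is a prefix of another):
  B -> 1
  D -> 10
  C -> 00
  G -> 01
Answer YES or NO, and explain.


Checking each pair (does one codeword prefix another?):
  B='1' vs D='10': prefix -- VIOLATION

NO -- this is NOT a valid prefix code. B (1) is a prefix of D (10).


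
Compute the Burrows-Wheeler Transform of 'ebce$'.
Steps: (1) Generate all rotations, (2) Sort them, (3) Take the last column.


Rotations (sorted):
  0: $ebce -> last char: e
  1: bce$e -> last char: e
  2: ce$eb -> last char: b
  3: e$ebc -> last char: c
  4: ebce$ -> last char: $


BWT = eebc$


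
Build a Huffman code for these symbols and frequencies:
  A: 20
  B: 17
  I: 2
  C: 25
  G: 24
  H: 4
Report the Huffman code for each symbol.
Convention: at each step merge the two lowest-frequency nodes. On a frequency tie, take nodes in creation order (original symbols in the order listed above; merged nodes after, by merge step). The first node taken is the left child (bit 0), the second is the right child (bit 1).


Huffman tree construction:
Step 1: Merge I(2) + H(4) = 6
Step 2: Merge (I+H)(6) + B(17) = 23
Step 3: Merge A(20) + ((I+H)+B)(23) = 43
Step 4: Merge G(24) + C(25) = 49
Step 5: Merge (A+((I+H)+B))(43) + (G+C)(49) = 92
Read each symbol's code off the tree from the root (left child = 0, right child = 1).

Codes:
  A: 00 (length 2)
  B: 011 (length 3)
  I: 0100 (length 4)
  C: 11 (length 2)
  G: 10 (length 2)
  H: 0101 (length 4)
Average code length: 213/92 = 2.3152 bits/symbol


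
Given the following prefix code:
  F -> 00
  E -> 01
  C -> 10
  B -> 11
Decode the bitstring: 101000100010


Decoding step by step:
Bits 10 -> C
Bits 10 -> C
Bits 00 -> F
Bits 10 -> C
Bits 00 -> F
Bits 10 -> C


Decoded message: CCFCFC


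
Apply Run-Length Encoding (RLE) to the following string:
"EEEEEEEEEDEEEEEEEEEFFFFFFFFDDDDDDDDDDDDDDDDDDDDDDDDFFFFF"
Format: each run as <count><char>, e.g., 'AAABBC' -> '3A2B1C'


Scanning runs left to right:
  i=0: run of 'E' x 9 -> '9E'
  i=9: run of 'D' x 1 -> '1D'
  i=10: run of 'E' x 9 -> '9E'
  i=19: run of 'F' x 8 -> '8F'
  i=27: run of 'D' x 24 -> '24D'
  i=51: run of 'F' x 5 -> '5F'

RLE = 9E1D9E8F24D5F


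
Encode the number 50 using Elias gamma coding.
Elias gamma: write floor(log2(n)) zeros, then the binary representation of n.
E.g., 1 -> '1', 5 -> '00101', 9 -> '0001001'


num_bits = floor(log2(50)) + 1 = 6
leading_zeros = num_bits - 1 = 5
binary(50) = 110010

Elias gamma(50) = '00000' + '110010' = 00000110010 (11 bits)


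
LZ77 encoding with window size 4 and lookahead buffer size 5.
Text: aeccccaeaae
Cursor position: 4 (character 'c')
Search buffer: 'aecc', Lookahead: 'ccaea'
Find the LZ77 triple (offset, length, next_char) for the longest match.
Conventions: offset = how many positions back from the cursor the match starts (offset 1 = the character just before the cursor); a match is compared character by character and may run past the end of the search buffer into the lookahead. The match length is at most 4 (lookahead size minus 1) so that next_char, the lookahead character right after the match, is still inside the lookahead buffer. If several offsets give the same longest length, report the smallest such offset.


Try each offset into the search buffer:
  offset=1 (pos 3, char 'c'): match length 2
  offset=2 (pos 2, char 'c'): match length 2
  offset=3 (pos 1, char 'e'): match length 0
  offset=4 (pos 0, char 'a'): match length 0
Longest match has length 2, found at offsets 1, 2; take the smallest, offset 1.
next_char = character at position 4 + 2 = 6 -> 'a'

Best match: offset=1, length=2 (matching 'cc' starting at position 3)
LZ77 triple: (1, 2, 'a')


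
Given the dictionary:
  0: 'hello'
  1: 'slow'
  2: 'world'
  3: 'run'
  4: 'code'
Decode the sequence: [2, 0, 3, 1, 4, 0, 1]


Look up each index in the dictionary:
  2 -> 'world'
  0 -> 'hello'
  3 -> 'run'
  1 -> 'slow'
  4 -> 'code'
  0 -> 'hello'
  1 -> 'slow'

Decoded: "world hello run slow code hello slow"


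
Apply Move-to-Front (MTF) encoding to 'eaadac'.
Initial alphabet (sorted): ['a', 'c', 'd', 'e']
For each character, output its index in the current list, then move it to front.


MTF encoding:
'e': index 3 in ['a', 'c', 'd', 'e'] -> ['e', 'a', 'c', 'd']
'a': index 1 in ['e', 'a', 'c', 'd'] -> ['a', 'e', 'c', 'd']
'a': index 0 in ['a', 'e', 'c', 'd'] -> ['a', 'e', 'c', 'd']
'd': index 3 in ['a', 'e', 'c', 'd'] -> ['d', 'a', 'e', 'c']
'a': index 1 in ['d', 'a', 'e', 'c'] -> ['a', 'd', 'e', 'c']
'c': index 3 in ['a', 'd', 'e', 'c'] -> ['c', 'a', 'd', 'e']


Output: [3, 1, 0, 3, 1, 3]


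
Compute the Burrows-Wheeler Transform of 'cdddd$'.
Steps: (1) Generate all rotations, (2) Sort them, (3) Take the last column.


Rotations (sorted):
  0: $cdddd -> last char: d
  1: cdddd$ -> last char: $
  2: d$cddd -> last char: d
  3: dd$cdd -> last char: d
  4: ddd$cd -> last char: d
  5: dddd$c -> last char: c


BWT = d$dddc


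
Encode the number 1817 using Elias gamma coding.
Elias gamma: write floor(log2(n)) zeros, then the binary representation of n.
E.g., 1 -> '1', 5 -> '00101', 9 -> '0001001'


num_bits = floor(log2(1817)) + 1 = 11
leading_zeros = num_bits - 1 = 10
binary(1817) = 11100011001

Elias gamma(1817) = '0000000000' + '11100011001' = 000000000011100011001 (21 bits)


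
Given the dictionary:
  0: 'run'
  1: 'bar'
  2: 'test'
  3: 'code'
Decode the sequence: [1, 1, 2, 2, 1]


Look up each index in the dictionary:
  1 -> 'bar'
  1 -> 'bar'
  2 -> 'test'
  2 -> 'test'
  1 -> 'bar'

Decoded: "bar bar test test bar"


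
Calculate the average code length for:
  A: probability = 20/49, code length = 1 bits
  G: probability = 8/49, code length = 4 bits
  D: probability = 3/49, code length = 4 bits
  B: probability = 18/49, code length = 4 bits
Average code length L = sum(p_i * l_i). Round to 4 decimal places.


Weighted contributions p_i * l_i:
  A: (20/49) * 1 = 20/49
  G: (8/49) * 4 = 32/49
  D: (3/49) * 4 = 12/49
  B: (18/49) * 4 = 72/49
Sum = (20 + 32 + 12 + 72)/49 = 136/49

L = 136/49 = 2.7755 bits/symbol


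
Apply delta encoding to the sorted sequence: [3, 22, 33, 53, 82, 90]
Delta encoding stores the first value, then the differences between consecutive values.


First value: 3
Deltas:
  22 - 3 = 19
  33 - 22 = 11
  53 - 33 = 20
  82 - 53 = 29
  90 - 82 = 8


Delta encoded: [3, 19, 11, 20, 29, 8]


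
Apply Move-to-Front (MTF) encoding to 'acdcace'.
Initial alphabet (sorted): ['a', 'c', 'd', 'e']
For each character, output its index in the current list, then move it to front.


MTF encoding:
'a': index 0 in ['a', 'c', 'd', 'e'] -> ['a', 'c', 'd', 'e']
'c': index 1 in ['a', 'c', 'd', 'e'] -> ['c', 'a', 'd', 'e']
'd': index 2 in ['c', 'a', 'd', 'e'] -> ['d', 'c', 'a', 'e']
'c': index 1 in ['d', 'c', 'a', 'e'] -> ['c', 'd', 'a', 'e']
'a': index 2 in ['c', 'd', 'a', 'e'] -> ['a', 'c', 'd', 'e']
'c': index 1 in ['a', 'c', 'd', 'e'] -> ['c', 'a', 'd', 'e']
'e': index 3 in ['c', 'a', 'd', 'e'] -> ['e', 'c', 'a', 'd']


Output: [0, 1, 2, 1, 2, 1, 3]


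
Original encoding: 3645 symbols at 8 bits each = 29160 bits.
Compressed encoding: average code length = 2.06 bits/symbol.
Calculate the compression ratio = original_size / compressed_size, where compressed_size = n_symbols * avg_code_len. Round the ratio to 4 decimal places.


original_size = n_symbols * orig_bits = 3645 * 8 = 29160 bits
compressed_size = n_symbols * avg_code_len = 3645 * 2.06 = 7508.7 bits
ratio = original_size / compressed_size = 29160 / 7508.7 = 3.8835

Compression ratio = 3.8835


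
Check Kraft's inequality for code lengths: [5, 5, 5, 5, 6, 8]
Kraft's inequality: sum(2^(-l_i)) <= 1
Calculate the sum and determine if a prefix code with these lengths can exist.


Sum = 2^(-5) + 2^(-5) + 2^(-5) + 2^(-5) + 2^(-6) + 2^(-8)
    = 0.03125 + 0.03125 + 0.03125 + 0.03125 + 0.015625 + 0.00390625
    = 37/256 = 0.14453125
Since 0.14453125 <= 1, Kraft's inequality IS satisfied.
A prefix code with these lengths CAN exist.

Kraft sum = 0.14453125. Satisfied.


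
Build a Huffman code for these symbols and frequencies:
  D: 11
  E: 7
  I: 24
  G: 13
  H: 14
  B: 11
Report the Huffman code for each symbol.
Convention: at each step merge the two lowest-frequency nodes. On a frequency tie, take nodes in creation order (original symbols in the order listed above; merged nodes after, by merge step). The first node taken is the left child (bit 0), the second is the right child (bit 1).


Huffman tree construction:
Step 1: Merge E(7) + D(11) = 18
Step 2: Merge B(11) + G(13) = 24
Step 3: Merge H(14) + (E+D)(18) = 32
Step 4: Merge I(24) + (B+G)(24) = 48
Step 5: Merge (H+(E+D))(32) + (I+(B+G))(48) = 80
Read each symbol's code off the tree from the root (left child = 0, right child = 1).

Codes:
  D: 011 (length 3)
  E: 010 (length 3)
  I: 10 (length 2)
  G: 111 (length 3)
  H: 00 (length 2)
  B: 110 (length 3)
Average code length: 202/80 = 2.5250 bits/symbol


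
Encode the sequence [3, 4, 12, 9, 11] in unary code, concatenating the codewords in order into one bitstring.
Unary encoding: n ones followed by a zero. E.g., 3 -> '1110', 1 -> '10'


Encode each number as n ones followed by a terminating 0:
  3 -> 1110 (4 bits)
  4 -> 11110 (5 bits)
  12 -> 1111111111110 (13 bits)
  9 -> 1111111110 (10 bits)
  11 -> 111111111110 (12 bits)
Total length = 4 + 5 + 13 + 10 + 12 = 44 bits.

Unary([3, 4, 12, 9, 11]) = 11101111011111111111101111111110111111111110 (44 bits)


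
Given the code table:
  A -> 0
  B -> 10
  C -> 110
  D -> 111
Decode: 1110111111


Decoding:
111 -> D
0 -> A
111 -> D
111 -> D


Result: DADD


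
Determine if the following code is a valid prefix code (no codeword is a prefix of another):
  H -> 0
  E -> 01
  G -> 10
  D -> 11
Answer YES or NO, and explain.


Checking each pair (does one codeword prefix another?):
  H='0' vs E='01': prefix -- VIOLATION

NO -- this is NOT a valid prefix code. H (0) is a prefix of E (01).


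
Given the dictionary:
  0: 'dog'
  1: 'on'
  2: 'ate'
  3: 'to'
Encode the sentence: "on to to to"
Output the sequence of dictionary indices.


Look up each word in the dictionary:
  'on' -> 1
  'to' -> 3
  'to' -> 3
  'to' -> 3

Encoded: [1, 3, 3, 3]


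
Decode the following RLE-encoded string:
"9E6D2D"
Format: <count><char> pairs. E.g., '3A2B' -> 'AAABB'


Expanding each <count><char> pair:
  9E -> 'EEEEEEEEE'
  6D -> 'DDDDDD'
  2D -> 'DD'

Decoded = EEEEEEEEEDDDDDDDD


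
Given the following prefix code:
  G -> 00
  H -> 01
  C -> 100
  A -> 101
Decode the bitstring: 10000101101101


Decoding step by step:
Bits 100 -> C
Bits 00 -> G
Bits 101 -> A
Bits 101 -> A
Bits 101 -> A


Decoded message: CGAAA


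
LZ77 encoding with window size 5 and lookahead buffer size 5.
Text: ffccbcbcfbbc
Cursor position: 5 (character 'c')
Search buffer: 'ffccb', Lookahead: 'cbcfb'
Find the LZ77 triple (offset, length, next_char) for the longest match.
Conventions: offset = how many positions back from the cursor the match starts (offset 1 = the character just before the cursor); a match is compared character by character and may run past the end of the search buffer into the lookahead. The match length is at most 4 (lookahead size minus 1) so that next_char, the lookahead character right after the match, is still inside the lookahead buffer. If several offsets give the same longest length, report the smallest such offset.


Try each offset into the search buffer:
  offset=1 (pos 4, char 'b'): match length 0
  offset=2 (pos 3, char 'c'): match length 3
  offset=3 (pos 2, char 'c'): match length 1
  offset=4 (pos 1, char 'f'): match length 0
  offset=5 (pos 0, char 'f'): match length 0
Longest match has length 3 at offset 2.
next_char = character at position 5 + 3 = 8 -> 'f'

Best match: offset=2, length=3 (matching 'cbc' starting at position 3)
LZ77 triple: (2, 3, 'f')


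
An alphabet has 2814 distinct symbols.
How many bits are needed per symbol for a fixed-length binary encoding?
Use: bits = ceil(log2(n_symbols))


log2(2814) = 11.4584
Bracket: 2^11 = 2048 < 2814 <= 2^12 = 4096
So ceil(log2(2814)) = 12

bits = ceil(log2(2814)) = ceil(11.4584) = 12 bits


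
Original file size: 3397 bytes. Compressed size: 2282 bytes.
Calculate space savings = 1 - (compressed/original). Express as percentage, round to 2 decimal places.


ratio = compressed/original = 2282/3397 = 0.671769
savings = 1 - ratio = 1 - 0.671769 = 0.328231
as a percentage: 0.328231 * 100 = 32.82%

Space savings = 1 - 2282/3397 = 32.82%


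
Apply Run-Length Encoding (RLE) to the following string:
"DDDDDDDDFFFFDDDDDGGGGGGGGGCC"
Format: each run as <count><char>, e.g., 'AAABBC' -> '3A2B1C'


Scanning runs left to right:
  i=0: run of 'D' x 8 -> '8D'
  i=8: run of 'F' x 4 -> '4F'
  i=12: run of 'D' x 5 -> '5D'
  i=17: run of 'G' x 9 -> '9G'
  i=26: run of 'C' x 2 -> '2C'

RLE = 8D4F5D9G2C


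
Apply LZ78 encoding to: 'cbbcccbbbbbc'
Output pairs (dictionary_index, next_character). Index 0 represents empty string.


LZ78 encoding steps:
Dictionary: {0: ''}
Step 1: w='' (idx 0), next='c' -> output (0, 'c'), add 'c' as idx 1
Step 2: w='' (idx 0), next='b' -> output (0, 'b'), add 'b' as idx 2
Step 3: w='b' (idx 2), next='c' -> output (2, 'c'), add 'bc' as idx 3
Step 4: w='c' (idx 1), next='c' -> output (1, 'c'), add 'cc' as idx 4
Step 5: w='b' (idx 2), next='b' -> output (2, 'b'), add 'bb' as idx 5
Step 6: w='bb' (idx 5), next='b' -> output (5, 'b'), add 'bbb' as idx 6
Step 7: w='c' (idx 1), end of input -> output (1, '')


Encoded: [(0, 'c'), (0, 'b'), (2, 'c'), (1, 'c'), (2, 'b'), (5, 'b'), (1, '')]


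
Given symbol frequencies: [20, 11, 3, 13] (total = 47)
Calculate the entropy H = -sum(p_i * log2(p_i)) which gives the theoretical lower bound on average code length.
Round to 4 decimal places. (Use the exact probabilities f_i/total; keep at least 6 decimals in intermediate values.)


Per-symbol terms -p_i * log2(p_i) with p_i = f_i/47:
  p = 20/47 = 0.425532: log2(p) = -1.232661, -p*log2(p) = 0.524536
  p = 11/47 = 0.234043: log2(p) = -2.095157, -p*log2(p) = 0.490356
  p = 3/47 = 0.063830: log2(p) = -3.969626, -p*log2(p) = 0.253380
  p = 13/47 = 0.276596: log2(p) = -1.854149, -p*log2(p) = 0.512850
H = 0.524536 + 0.490356 + 0.253380 + 0.512850 = 1.781122

H = 1.7811 bits/symbol


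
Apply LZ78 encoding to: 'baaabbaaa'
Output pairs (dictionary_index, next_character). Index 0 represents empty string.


LZ78 encoding steps:
Dictionary: {0: ''}
Step 1: w='' (idx 0), next='b' -> output (0, 'b'), add 'b' as idx 1
Step 2: w='' (idx 0), next='a' -> output (0, 'a'), add 'a' as idx 2
Step 3: w='a' (idx 2), next='a' -> output (2, 'a'), add 'aa' as idx 3
Step 4: w='b' (idx 1), next='b' -> output (1, 'b'), add 'bb' as idx 4
Step 5: w='aa' (idx 3), next='a' -> output (3, 'a'), add 'aaa' as idx 5


Encoded: [(0, 'b'), (0, 'a'), (2, 'a'), (1, 'b'), (3, 'a')]


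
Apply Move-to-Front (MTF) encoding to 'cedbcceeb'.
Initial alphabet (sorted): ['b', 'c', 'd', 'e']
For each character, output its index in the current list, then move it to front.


MTF encoding:
'c': index 1 in ['b', 'c', 'd', 'e'] -> ['c', 'b', 'd', 'e']
'e': index 3 in ['c', 'b', 'd', 'e'] -> ['e', 'c', 'b', 'd']
'd': index 3 in ['e', 'c', 'b', 'd'] -> ['d', 'e', 'c', 'b']
'b': index 3 in ['d', 'e', 'c', 'b'] -> ['b', 'd', 'e', 'c']
'c': index 3 in ['b', 'd', 'e', 'c'] -> ['c', 'b', 'd', 'e']
'c': index 0 in ['c', 'b', 'd', 'e'] -> ['c', 'b', 'd', 'e']
'e': index 3 in ['c', 'b', 'd', 'e'] -> ['e', 'c', 'b', 'd']
'e': index 0 in ['e', 'c', 'b', 'd'] -> ['e', 'c', 'b', 'd']
'b': index 2 in ['e', 'c', 'b', 'd'] -> ['b', 'e', 'c', 'd']


Output: [1, 3, 3, 3, 3, 0, 3, 0, 2]


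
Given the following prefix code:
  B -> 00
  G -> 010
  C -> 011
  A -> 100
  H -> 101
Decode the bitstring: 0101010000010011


Decoding step by step:
Bits 010 -> G
Bits 101 -> H
Bits 00 -> B
Bits 00 -> B
Bits 010 -> G
Bits 011 -> C


Decoded message: GHBBGC


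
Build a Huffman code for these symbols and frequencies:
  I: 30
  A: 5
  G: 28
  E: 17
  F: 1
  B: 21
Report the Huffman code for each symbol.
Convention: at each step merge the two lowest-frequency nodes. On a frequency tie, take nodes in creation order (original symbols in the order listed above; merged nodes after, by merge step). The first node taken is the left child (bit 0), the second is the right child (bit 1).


Huffman tree construction:
Step 1: Merge F(1) + A(5) = 6
Step 2: Merge (F+A)(6) + E(17) = 23
Step 3: Merge B(21) + ((F+A)+E)(23) = 44
Step 4: Merge G(28) + I(30) = 58
Step 5: Merge (B+((F+A)+E))(44) + (G+I)(58) = 102
Read each symbol's code off the tree from the root (left child = 0, right child = 1).

Codes:
  I: 11 (length 2)
  A: 0101 (length 4)
  G: 10 (length 2)
  E: 011 (length 3)
  F: 0100 (length 4)
  B: 00 (length 2)
Average code length: 233/102 = 2.2843 bits/symbol


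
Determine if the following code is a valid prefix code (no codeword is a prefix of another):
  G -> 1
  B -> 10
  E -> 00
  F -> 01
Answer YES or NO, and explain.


Checking each pair (does one codeword prefix another?):
  G='1' vs B='10': prefix -- VIOLATION

NO -- this is NOT a valid prefix code. G (1) is a prefix of B (10).


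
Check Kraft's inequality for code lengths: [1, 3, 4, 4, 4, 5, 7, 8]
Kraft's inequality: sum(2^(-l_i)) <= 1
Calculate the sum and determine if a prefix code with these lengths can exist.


Sum = 2^(-1) + 2^(-3) + 2^(-4) + 2^(-4) + 2^(-4) + 2^(-5) + 2^(-7) + 2^(-8)
    = 0.5 + 0.125 + 0.0625 + 0.0625 + 0.0625 + 0.03125 + 0.0078125 + 0.00390625
    = 219/256 = 0.85546875
Since 0.85546875 <= 1, Kraft's inequality IS satisfied.
A prefix code with these lengths CAN exist.

Kraft sum = 0.85546875. Satisfied.


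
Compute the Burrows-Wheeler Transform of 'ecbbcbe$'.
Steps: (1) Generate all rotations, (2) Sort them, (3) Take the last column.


Rotations (sorted):
  0: $ecbbcbe -> last char: e
  1: bbcbe$ec -> last char: c
  2: bcbe$ecb -> last char: b
  3: be$ecbbc -> last char: c
  4: cbbcbe$e -> last char: e
  5: cbe$ecbb -> last char: b
  6: e$ecbbcb -> last char: b
  7: ecbbcbe$ -> last char: $


BWT = ecbcebb$


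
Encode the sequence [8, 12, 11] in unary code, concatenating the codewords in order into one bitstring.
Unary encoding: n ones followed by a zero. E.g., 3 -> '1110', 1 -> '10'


Encode each number as n ones followed by a terminating 0:
  8 -> 111111110 (9 bits)
  12 -> 1111111111110 (13 bits)
  11 -> 111111111110 (12 bits)
Total length = 9 + 13 + 12 = 34 bits.

Unary([8, 12, 11]) = 1111111101111111111110111111111110 (34 bits)


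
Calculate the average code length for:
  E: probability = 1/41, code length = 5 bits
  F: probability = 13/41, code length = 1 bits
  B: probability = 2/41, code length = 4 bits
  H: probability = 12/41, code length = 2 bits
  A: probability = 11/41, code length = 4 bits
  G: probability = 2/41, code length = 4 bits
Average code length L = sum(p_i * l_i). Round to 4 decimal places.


Weighted contributions p_i * l_i:
  E: (1/41) * 5 = 5/41
  F: (13/41) * 1 = 13/41
  B: (2/41) * 4 = 8/41
  H: (12/41) * 2 = 24/41
  A: (11/41) * 4 = 44/41
  G: (2/41) * 4 = 8/41
Sum = (5 + 13 + 8 + 24 + 44 + 8)/41 = 102/41

L = 102/41 = 2.4878 bits/symbol


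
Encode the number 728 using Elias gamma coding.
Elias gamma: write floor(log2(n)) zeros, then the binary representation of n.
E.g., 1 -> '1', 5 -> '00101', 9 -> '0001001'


num_bits = floor(log2(728)) + 1 = 10
leading_zeros = num_bits - 1 = 9
binary(728) = 1011011000

Elias gamma(728) = '000000000' + '1011011000' = 0000000001011011000 (19 bits)


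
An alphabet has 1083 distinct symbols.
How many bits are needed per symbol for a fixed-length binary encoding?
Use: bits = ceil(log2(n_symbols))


log2(1083) = 10.0808
Bracket: 2^10 = 1024 < 1083 <= 2^11 = 2048
So ceil(log2(1083)) = 11

bits = ceil(log2(1083)) = ceil(10.0808) = 11 bits


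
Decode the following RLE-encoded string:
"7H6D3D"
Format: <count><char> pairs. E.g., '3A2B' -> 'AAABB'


Expanding each <count><char> pair:
  7H -> 'HHHHHHH'
  6D -> 'DDDDDD'
  3D -> 'DDD'

Decoded = HHHHHHHDDDDDDDDD


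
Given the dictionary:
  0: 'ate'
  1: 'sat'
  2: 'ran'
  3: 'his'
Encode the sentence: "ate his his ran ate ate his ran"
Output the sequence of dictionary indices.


Look up each word in the dictionary:
  'ate' -> 0
  'his' -> 3
  'his' -> 3
  'ran' -> 2
  'ate' -> 0
  'ate' -> 0
  'his' -> 3
  'ran' -> 2

Encoded: [0, 3, 3, 2, 0, 0, 3, 2]


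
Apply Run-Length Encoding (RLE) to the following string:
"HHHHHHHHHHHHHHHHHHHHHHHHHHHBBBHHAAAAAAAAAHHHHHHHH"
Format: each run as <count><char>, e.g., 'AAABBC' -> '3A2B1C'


Scanning runs left to right:
  i=0: run of 'H' x 27 -> '27H'
  i=27: run of 'B' x 3 -> '3B'
  i=30: run of 'H' x 2 -> '2H'
  i=32: run of 'A' x 9 -> '9A'
  i=41: run of 'H' x 8 -> '8H'

RLE = 27H3B2H9A8H


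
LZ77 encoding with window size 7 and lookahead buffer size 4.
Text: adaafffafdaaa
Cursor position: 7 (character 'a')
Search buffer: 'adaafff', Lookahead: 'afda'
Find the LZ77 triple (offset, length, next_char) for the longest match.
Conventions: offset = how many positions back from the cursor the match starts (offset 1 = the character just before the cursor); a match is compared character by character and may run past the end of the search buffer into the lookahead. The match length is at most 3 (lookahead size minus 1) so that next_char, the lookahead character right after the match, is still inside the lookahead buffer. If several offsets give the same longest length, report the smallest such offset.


Try each offset into the search buffer:
  offset=1 (pos 6, char 'f'): match length 0
  offset=2 (pos 5, char 'f'): match length 0
  offset=3 (pos 4, char 'f'): match length 0
  offset=4 (pos 3, char 'a'): match length 2
  offset=5 (pos 2, char 'a'): match length 1
  offset=6 (pos 1, char 'd'): match length 0
  offset=7 (pos 0, char 'a'): match length 1
Longest match has length 2 at offset 4.
next_char = character at position 7 + 2 = 9 -> 'd'

Best match: offset=4, length=2 (matching 'af' starting at position 3)
LZ77 triple: (4, 2, 'd')


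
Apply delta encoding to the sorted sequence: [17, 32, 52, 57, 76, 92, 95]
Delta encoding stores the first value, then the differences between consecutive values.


First value: 17
Deltas:
  32 - 17 = 15
  52 - 32 = 20
  57 - 52 = 5
  76 - 57 = 19
  92 - 76 = 16
  95 - 92 = 3


Delta encoded: [17, 15, 20, 5, 19, 16, 3]


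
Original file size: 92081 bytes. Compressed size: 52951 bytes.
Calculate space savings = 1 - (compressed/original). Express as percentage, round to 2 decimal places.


ratio = compressed/original = 52951/92081 = 0.575048
savings = 1 - ratio = 1 - 0.575048 = 0.424952
as a percentage: 0.424952 * 100 = 42.5%

Space savings = 1 - 52951/92081 = 42.5%


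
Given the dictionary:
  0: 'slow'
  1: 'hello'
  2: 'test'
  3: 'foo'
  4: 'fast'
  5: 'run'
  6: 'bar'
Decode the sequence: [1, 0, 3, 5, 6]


Look up each index in the dictionary:
  1 -> 'hello'
  0 -> 'slow'
  3 -> 'foo'
  5 -> 'run'
  6 -> 'bar'

Decoded: "hello slow foo run bar"


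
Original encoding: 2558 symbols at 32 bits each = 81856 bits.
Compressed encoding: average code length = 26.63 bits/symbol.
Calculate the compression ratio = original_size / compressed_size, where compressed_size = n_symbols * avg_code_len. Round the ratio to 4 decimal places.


original_size = n_symbols * orig_bits = 2558 * 32 = 81856 bits
compressed_size = n_symbols * avg_code_len = 2558 * 26.63 = 68119.54 bits
ratio = original_size / compressed_size = 81856 / 68119.54 = 1.2017

Compression ratio = 1.2017


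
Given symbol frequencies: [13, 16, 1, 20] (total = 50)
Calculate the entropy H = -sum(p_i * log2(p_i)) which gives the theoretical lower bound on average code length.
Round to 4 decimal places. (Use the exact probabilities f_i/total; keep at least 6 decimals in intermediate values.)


Per-symbol terms -p_i * log2(p_i) with p_i = f_i/50:
  p = 13/50 = 0.260000: log2(p) = -1.943416, -p*log2(p) = 0.505288
  p = 16/50 = 0.320000: log2(p) = -1.643856, -p*log2(p) = 0.526034
  p = 1/50 = 0.020000: log2(p) = -5.643856, -p*log2(p) = 0.112877
  p = 20/50 = 0.400000: log2(p) = -1.321928, -p*log2(p) = 0.528771
H = 0.505288 + 0.526034 + 0.112877 + 0.528771 = 1.672970

H = 1.673 bits/symbol


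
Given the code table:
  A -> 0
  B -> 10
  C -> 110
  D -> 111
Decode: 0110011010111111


Decoding:
0 -> A
110 -> C
0 -> A
110 -> C
10 -> B
111 -> D
111 -> D


Result: ACACBDD


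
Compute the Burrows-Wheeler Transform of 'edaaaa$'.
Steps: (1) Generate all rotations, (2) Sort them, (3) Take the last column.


Rotations (sorted):
  0: $edaaaa -> last char: a
  1: a$edaaa -> last char: a
  2: aa$edaa -> last char: a
  3: aaa$eda -> last char: a
  4: aaaa$ed -> last char: d
  5: daaaa$e -> last char: e
  6: edaaaa$ -> last char: $


BWT = aaaade$


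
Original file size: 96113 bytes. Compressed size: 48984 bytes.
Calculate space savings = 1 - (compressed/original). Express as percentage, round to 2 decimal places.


ratio = compressed/original = 48984/96113 = 0.50965
savings = 1 - ratio = 1 - 0.50965 = 0.49035
as a percentage: 0.49035 * 100 = 49.03%

Space savings = 1 - 48984/96113 = 49.03%


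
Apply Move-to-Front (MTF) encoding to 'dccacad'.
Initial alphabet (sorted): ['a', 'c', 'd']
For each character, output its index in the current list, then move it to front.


MTF encoding:
'd': index 2 in ['a', 'c', 'd'] -> ['d', 'a', 'c']
'c': index 2 in ['d', 'a', 'c'] -> ['c', 'd', 'a']
'c': index 0 in ['c', 'd', 'a'] -> ['c', 'd', 'a']
'a': index 2 in ['c', 'd', 'a'] -> ['a', 'c', 'd']
'c': index 1 in ['a', 'c', 'd'] -> ['c', 'a', 'd']
'a': index 1 in ['c', 'a', 'd'] -> ['a', 'c', 'd']
'd': index 2 in ['a', 'c', 'd'] -> ['d', 'a', 'c']


Output: [2, 2, 0, 2, 1, 1, 2]
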